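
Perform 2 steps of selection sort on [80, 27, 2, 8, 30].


Initial: [80, 27, 2, 8, 30]
Step 1: min=2 at 2
  Swap: [2, 27, 80, 8, 30]
Step 2: min=8 at 3
  Swap: [2, 8, 80, 27, 30]

After 2 steps: [2, 8, 80, 27, 30]


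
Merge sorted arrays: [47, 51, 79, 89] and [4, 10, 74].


Take 4 from B
Take 10 from B
Take 47 from A
Take 51 from A
Take 74 from B

Merged: [4, 10, 47, 51, 74, 79, 89]


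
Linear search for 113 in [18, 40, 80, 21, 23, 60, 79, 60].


i=0: 18!=113
i=1: 40!=113
i=2: 80!=113
i=3: 21!=113
i=4: 23!=113
i=5: 60!=113
i=6: 79!=113
i=7: 60!=113

Not found, 8 comps


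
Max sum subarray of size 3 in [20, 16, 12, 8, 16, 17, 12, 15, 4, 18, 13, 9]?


[0:3]: 48
[1:4]: 36
[2:5]: 36
[3:6]: 41
[4:7]: 45
[5:8]: 44
[6:9]: 31
[7:10]: 37
[8:11]: 35
[9:12]: 40

Max: 48 at [0:3]


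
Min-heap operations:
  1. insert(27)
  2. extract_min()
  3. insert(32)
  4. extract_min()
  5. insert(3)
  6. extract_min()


insert(27) -> [27]
extract_min()->27, []
insert(32) -> [32]
extract_min()->32, []
insert(3) -> [3]
extract_min()->3, []

Final heap: []


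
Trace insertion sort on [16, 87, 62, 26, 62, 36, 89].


Initial: [16, 87, 62, 26, 62, 36, 89]
Insert 87: [16, 87, 62, 26, 62, 36, 89]
Insert 62: [16, 62, 87, 26, 62, 36, 89]
Insert 26: [16, 26, 62, 87, 62, 36, 89]
Insert 62: [16, 26, 62, 62, 87, 36, 89]
Insert 36: [16, 26, 36, 62, 62, 87, 89]
Insert 89: [16, 26, 36, 62, 62, 87, 89]

Sorted: [16, 26, 36, 62, 62, 87, 89]


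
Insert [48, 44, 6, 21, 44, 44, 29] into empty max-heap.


Insert 48: [48]
Insert 44: [48, 44]
Insert 6: [48, 44, 6]
Insert 21: [48, 44, 6, 21]
Insert 44: [48, 44, 6, 21, 44]
Insert 44: [48, 44, 44, 21, 44, 6]
Insert 29: [48, 44, 44, 21, 44, 6, 29]

Final heap: [48, 44, 44, 21, 44, 6, 29]


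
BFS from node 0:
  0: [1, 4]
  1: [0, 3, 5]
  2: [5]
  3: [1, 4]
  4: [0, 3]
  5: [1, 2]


Visit 0, enqueue [1, 4]
Visit 1, enqueue [3, 5]
Visit 4, enqueue []
Visit 3, enqueue []
Visit 5, enqueue [2]
Visit 2, enqueue []

BFS order: [0, 1, 4, 3, 5, 2]


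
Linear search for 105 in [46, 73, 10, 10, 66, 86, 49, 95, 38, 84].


i=0: 46!=105
i=1: 73!=105
i=2: 10!=105
i=3: 10!=105
i=4: 66!=105
i=5: 86!=105
i=6: 49!=105
i=7: 95!=105
i=8: 38!=105
i=9: 84!=105

Not found, 10 comps


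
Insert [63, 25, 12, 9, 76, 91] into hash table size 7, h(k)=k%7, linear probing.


Insert 63: h=0 -> slot 0
Insert 25: h=4 -> slot 4
Insert 12: h=5 -> slot 5
Insert 9: h=2 -> slot 2
Insert 76: h=6 -> slot 6
Insert 91: h=0, 1 probes -> slot 1

Table: [63, 91, 9, None, 25, 12, 76]


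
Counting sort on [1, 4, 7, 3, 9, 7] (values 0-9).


Input: [1, 4, 7, 3, 9, 7]
Counts: [0, 1, 0, 1, 1, 0, 0, 2, 0, 1]

Sorted: [1, 3, 4, 7, 7, 9]


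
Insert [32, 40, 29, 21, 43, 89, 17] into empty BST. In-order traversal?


Insert 32: root
Insert 40: R from 32
Insert 29: L from 32
Insert 21: L from 32 -> L from 29
Insert 43: R from 32 -> R from 40
Insert 89: R from 32 -> R from 40 -> R from 43
Insert 17: L from 32 -> L from 29 -> L from 21

In-order: [17, 21, 29, 32, 40, 43, 89]


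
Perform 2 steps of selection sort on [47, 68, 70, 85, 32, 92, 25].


Initial: [47, 68, 70, 85, 32, 92, 25]
Step 1: min=25 at 6
  Swap: [25, 68, 70, 85, 32, 92, 47]
Step 2: min=32 at 4
  Swap: [25, 32, 70, 85, 68, 92, 47]

After 2 steps: [25, 32, 70, 85, 68, 92, 47]


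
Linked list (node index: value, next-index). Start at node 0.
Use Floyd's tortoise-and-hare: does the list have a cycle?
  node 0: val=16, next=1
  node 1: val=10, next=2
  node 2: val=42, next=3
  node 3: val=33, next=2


Floyd's tortoise (slow, +1) and hare (fast, +2):
  init: slow=0, fast=0
  step 1: slow=1, fast=2
  step 2: slow=2, fast=2
  slow == fast at node 2: cycle detected

Cycle: yes


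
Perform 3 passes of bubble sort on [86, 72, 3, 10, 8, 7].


Initial: [86, 72, 3, 10, 8, 7]
Pass 1: [72, 3, 10, 8, 7, 86] (5 swaps)
Pass 2: [3, 10, 8, 7, 72, 86] (4 swaps)
Pass 3: [3, 8, 7, 10, 72, 86] (2 swaps)

After 3 passes: [3, 8, 7, 10, 72, 86]


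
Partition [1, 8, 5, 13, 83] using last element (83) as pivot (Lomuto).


Pivot: 83
  1 <= 83: advance i (no swap)
  8 <= 83: advance i (no swap)
  5 <= 83: advance i (no swap)
  13 <= 83: advance i (no swap)
Place pivot at 4: [1, 8, 5, 13, 83]

Partitioned: [1, 8, 5, 13, 83]


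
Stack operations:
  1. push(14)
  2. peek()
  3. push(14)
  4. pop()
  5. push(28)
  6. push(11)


push(14) -> [14]
peek()->14
push(14) -> [14, 14]
pop()->14, [14]
push(28) -> [14, 28]
push(11) -> [14, 28, 11]

Final stack: [14, 28, 11]


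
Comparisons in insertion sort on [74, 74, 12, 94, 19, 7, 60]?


Algorithm: insertion sort
Input: [74, 74, 12, 94, 19, 7, 60]
Sorted: [7, 12, 19, 60, 74, 74, 94]

17


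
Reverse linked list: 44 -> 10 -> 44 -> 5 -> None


Step 1: curr=44, set curr.next=prev(None) | reversed so far: 44
Step 2: curr=10, set curr.next=prev(44) | reversed so far: 10 -> 44
Step 3: curr=44, set curr.next=prev(10) | reversed so far: 44 -> 10 -> 44
Step 4: curr=5, set curr.next=prev(44) | reversed so far: 5 -> 44 -> 10 -> 44

5 -> 44 -> 10 -> 44 -> None


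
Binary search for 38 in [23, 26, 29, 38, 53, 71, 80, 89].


Step 1: lo=0, hi=7, mid=3, val=38

Found at index 3


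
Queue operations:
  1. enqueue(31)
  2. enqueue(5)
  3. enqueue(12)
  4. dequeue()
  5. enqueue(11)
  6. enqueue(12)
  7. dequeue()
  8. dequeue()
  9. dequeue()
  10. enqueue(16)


enqueue(31) -> [31]
enqueue(5) -> [31, 5]
enqueue(12) -> [31, 5, 12]
dequeue()->31, [5, 12]
enqueue(11) -> [5, 12, 11]
enqueue(12) -> [5, 12, 11, 12]
dequeue()->5, [12, 11, 12]
dequeue()->12, [11, 12]
dequeue()->11, [12]
enqueue(16) -> [12, 16]

Final queue: [12, 16]


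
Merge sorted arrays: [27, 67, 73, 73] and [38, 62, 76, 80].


Take 27 from A
Take 38 from B
Take 62 from B
Take 67 from A
Take 73 from A
Take 73 from A

Merged: [27, 38, 62, 67, 73, 73, 76, 80]


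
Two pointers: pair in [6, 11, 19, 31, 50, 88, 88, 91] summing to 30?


lo=0(6)+hi=7(91)=97
lo=0(6)+hi=6(88)=94
lo=0(6)+hi=5(88)=94
lo=0(6)+hi=4(50)=56
lo=0(6)+hi=3(31)=37
lo=0(6)+hi=2(19)=25
lo=1(11)+hi=2(19)=30

Yes: 11+19=30


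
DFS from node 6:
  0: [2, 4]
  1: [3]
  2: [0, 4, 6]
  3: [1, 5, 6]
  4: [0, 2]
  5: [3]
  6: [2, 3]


Visit 6, push [3, 2]
Visit 2, push [4, 0]
Visit 0, push [4]
Visit 4, push []
Visit 3, push [5, 1]
Visit 1, push []
Visit 5, push []

DFS order: [6, 2, 0, 4, 3, 1, 5]


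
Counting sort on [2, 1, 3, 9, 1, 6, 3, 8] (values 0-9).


Input: [2, 1, 3, 9, 1, 6, 3, 8]
Counts: [0, 2, 1, 2, 0, 0, 1, 0, 1, 1]

Sorted: [1, 1, 2, 3, 3, 6, 8, 9]


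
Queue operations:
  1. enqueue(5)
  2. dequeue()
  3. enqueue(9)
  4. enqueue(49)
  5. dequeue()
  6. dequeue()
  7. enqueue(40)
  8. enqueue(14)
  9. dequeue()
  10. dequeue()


enqueue(5) -> [5]
dequeue()->5, []
enqueue(9) -> [9]
enqueue(49) -> [9, 49]
dequeue()->9, [49]
dequeue()->49, []
enqueue(40) -> [40]
enqueue(14) -> [40, 14]
dequeue()->40, [14]
dequeue()->14, []

Final queue: []


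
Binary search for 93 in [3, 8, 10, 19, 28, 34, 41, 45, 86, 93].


Step 1: lo=0, hi=9, mid=4, val=28
Step 2: lo=5, hi=9, mid=7, val=45
Step 3: lo=8, hi=9, mid=8, val=86
Step 4: lo=9, hi=9, mid=9, val=93

Found at index 9


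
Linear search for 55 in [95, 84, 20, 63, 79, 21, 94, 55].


i=0: 95!=55
i=1: 84!=55
i=2: 20!=55
i=3: 63!=55
i=4: 79!=55
i=5: 21!=55
i=6: 94!=55
i=7: 55==55 found!

Found at 7, 8 comps


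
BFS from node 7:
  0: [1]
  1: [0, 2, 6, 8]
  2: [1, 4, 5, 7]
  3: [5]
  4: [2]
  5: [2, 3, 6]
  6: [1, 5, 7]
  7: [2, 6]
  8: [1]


Visit 7, enqueue [2, 6]
Visit 2, enqueue [1, 4, 5]
Visit 6, enqueue []
Visit 1, enqueue [0, 8]
Visit 4, enqueue []
Visit 5, enqueue [3]
Visit 0, enqueue []
Visit 8, enqueue []
Visit 3, enqueue []

BFS order: [7, 2, 6, 1, 4, 5, 0, 8, 3]


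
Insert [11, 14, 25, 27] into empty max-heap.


Insert 11: [11]
Insert 14: [14, 11]
Insert 25: [25, 11, 14]
Insert 27: [27, 25, 14, 11]

Final heap: [27, 25, 14, 11]


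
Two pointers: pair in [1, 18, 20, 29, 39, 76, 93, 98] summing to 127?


lo=0(1)+hi=7(98)=99
lo=1(18)+hi=7(98)=116
lo=2(20)+hi=7(98)=118
lo=3(29)+hi=7(98)=127

Yes: 29+98=127


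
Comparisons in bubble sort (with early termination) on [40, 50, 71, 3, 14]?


Algorithm: bubble sort (with early termination)
Input: [40, 50, 71, 3, 14]
Sorted: [3, 14, 40, 50, 71]

10


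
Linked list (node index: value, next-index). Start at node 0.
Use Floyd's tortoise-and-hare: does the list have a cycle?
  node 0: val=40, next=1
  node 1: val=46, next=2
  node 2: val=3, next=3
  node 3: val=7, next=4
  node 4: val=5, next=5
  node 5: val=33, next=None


Floyd's tortoise (slow, +1) and hare (fast, +2):
  init: slow=0, fast=0
  step 1: slow=1, fast=2
  step 2: slow=2, fast=4
  step 3: fast 4->5->None, no cycle

Cycle: no


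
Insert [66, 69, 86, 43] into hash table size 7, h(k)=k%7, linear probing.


Insert 66: h=3 -> slot 3
Insert 69: h=6 -> slot 6
Insert 86: h=2 -> slot 2
Insert 43: h=1 -> slot 1

Table: [None, 43, 86, 66, None, None, 69]


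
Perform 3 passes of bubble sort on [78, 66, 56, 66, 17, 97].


Initial: [78, 66, 56, 66, 17, 97]
Pass 1: [66, 56, 66, 17, 78, 97] (4 swaps)
Pass 2: [56, 66, 17, 66, 78, 97] (2 swaps)
Pass 3: [56, 17, 66, 66, 78, 97] (1 swaps)

After 3 passes: [56, 17, 66, 66, 78, 97]


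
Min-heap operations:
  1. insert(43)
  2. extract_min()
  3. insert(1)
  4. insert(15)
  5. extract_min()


insert(43) -> [43]
extract_min()->43, []
insert(1) -> [1]
insert(15) -> [1, 15]
extract_min()->1, [15]

Final heap: [15]


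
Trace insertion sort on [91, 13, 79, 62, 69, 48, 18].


Initial: [91, 13, 79, 62, 69, 48, 18]
Insert 13: [13, 91, 79, 62, 69, 48, 18]
Insert 79: [13, 79, 91, 62, 69, 48, 18]
Insert 62: [13, 62, 79, 91, 69, 48, 18]
Insert 69: [13, 62, 69, 79, 91, 48, 18]
Insert 48: [13, 48, 62, 69, 79, 91, 18]
Insert 18: [13, 18, 48, 62, 69, 79, 91]

Sorted: [13, 18, 48, 62, 69, 79, 91]


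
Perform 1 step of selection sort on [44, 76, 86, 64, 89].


Initial: [44, 76, 86, 64, 89]
Step 1: min=44 at 0
  Swap: [44, 76, 86, 64, 89]

After 1 step: [44, 76, 86, 64, 89]


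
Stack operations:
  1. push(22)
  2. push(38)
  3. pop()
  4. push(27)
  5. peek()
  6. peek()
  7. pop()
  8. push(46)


push(22) -> [22]
push(38) -> [22, 38]
pop()->38, [22]
push(27) -> [22, 27]
peek()->27
peek()->27
pop()->27, [22]
push(46) -> [22, 46]

Final stack: [22, 46]


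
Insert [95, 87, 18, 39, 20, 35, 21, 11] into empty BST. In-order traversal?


Insert 95: root
Insert 87: L from 95
Insert 18: L from 95 -> L from 87
Insert 39: L from 95 -> L from 87 -> R from 18
Insert 20: L from 95 -> L from 87 -> R from 18 -> L from 39
Insert 35: L from 95 -> L from 87 -> R from 18 -> L from 39 -> R from 20
Insert 21: L from 95 -> L from 87 -> R from 18 -> L from 39 -> R from 20 -> L from 35
Insert 11: L from 95 -> L from 87 -> L from 18

In-order: [11, 18, 20, 21, 35, 39, 87, 95]


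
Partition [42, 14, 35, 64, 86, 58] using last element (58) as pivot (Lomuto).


Pivot: 58
  42 <= 58: advance i (no swap)
  14 <= 58: advance i (no swap)
  35 <= 58: advance i (no swap)
Place pivot at 3: [42, 14, 35, 58, 86, 64]

Partitioned: [42, 14, 35, 58, 86, 64]


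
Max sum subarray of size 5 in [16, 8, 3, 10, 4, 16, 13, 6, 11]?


[0:5]: 41
[1:6]: 41
[2:7]: 46
[3:8]: 49
[4:9]: 50

Max: 50 at [4:9]


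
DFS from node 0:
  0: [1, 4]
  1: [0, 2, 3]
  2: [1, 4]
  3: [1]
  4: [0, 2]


Visit 0, push [4, 1]
Visit 1, push [3, 2]
Visit 2, push [4]
Visit 4, push []
Visit 3, push []

DFS order: [0, 1, 2, 4, 3]


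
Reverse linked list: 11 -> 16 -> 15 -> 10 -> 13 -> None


Step 1: curr=11, set curr.next=prev(None) | reversed so far: 11
Step 2: curr=16, set curr.next=prev(11) | reversed so far: 16 -> 11
Step 3: curr=15, set curr.next=prev(16) | reversed so far: 15 -> 16 -> 11
Step 4: curr=10, set curr.next=prev(15) | reversed so far: 10 -> 15 -> 16 -> 11
Step 5: curr=13, set curr.next=prev(10) | reversed so far: 13 -> 10 -> 15 -> 16 -> 11

13 -> 10 -> 15 -> 16 -> 11 -> None


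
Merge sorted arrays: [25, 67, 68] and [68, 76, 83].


Take 25 from A
Take 67 from A
Take 68 from A

Merged: [25, 67, 68, 68, 76, 83]


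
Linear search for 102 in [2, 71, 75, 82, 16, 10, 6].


i=0: 2!=102
i=1: 71!=102
i=2: 75!=102
i=3: 82!=102
i=4: 16!=102
i=5: 10!=102
i=6: 6!=102

Not found, 7 comps


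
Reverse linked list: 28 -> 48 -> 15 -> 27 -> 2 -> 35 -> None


Step 1: curr=28, set curr.next=prev(None) | reversed so far: 28
Step 2: curr=48, set curr.next=prev(28) | reversed so far: 48 -> 28
Step 3: curr=15, set curr.next=prev(48) | reversed so far: 15 -> 48 -> 28
Step 4: curr=27, set curr.next=prev(15) | reversed so far: 27 -> 15 -> 48 -> 28
Step 5: curr=2, set curr.next=prev(27) | reversed so far: 2 -> 27 -> 15 -> 48 -> 28
Step 6: curr=35, set curr.next=prev(2) | reversed so far: 35 -> 2 -> 27 -> 15 -> 48 -> 28

35 -> 2 -> 27 -> 15 -> 48 -> 28 -> None


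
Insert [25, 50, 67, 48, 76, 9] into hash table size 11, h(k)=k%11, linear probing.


Insert 25: h=3 -> slot 3
Insert 50: h=6 -> slot 6
Insert 67: h=1 -> slot 1
Insert 48: h=4 -> slot 4
Insert 76: h=10 -> slot 10
Insert 9: h=9 -> slot 9

Table: [None, 67, None, 25, 48, None, 50, None, None, 9, 76]


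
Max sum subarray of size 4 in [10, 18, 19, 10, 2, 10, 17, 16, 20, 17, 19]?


[0:4]: 57
[1:5]: 49
[2:6]: 41
[3:7]: 39
[4:8]: 45
[5:9]: 63
[6:10]: 70
[7:11]: 72

Max: 72 at [7:11]


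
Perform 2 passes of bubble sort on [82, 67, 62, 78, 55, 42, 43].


Initial: [82, 67, 62, 78, 55, 42, 43]
Pass 1: [67, 62, 78, 55, 42, 43, 82] (6 swaps)
Pass 2: [62, 67, 55, 42, 43, 78, 82] (4 swaps)

After 2 passes: [62, 67, 55, 42, 43, 78, 82]


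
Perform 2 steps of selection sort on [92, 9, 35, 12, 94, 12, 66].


Initial: [92, 9, 35, 12, 94, 12, 66]
Step 1: min=9 at 1
  Swap: [9, 92, 35, 12, 94, 12, 66]
Step 2: min=12 at 3
  Swap: [9, 12, 35, 92, 94, 12, 66]

After 2 steps: [9, 12, 35, 92, 94, 12, 66]


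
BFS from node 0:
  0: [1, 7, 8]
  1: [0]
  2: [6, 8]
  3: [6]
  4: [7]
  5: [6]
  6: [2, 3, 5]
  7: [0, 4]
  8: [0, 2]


Visit 0, enqueue [1, 7, 8]
Visit 1, enqueue []
Visit 7, enqueue [4]
Visit 8, enqueue [2]
Visit 4, enqueue []
Visit 2, enqueue [6]
Visit 6, enqueue [3, 5]
Visit 3, enqueue []
Visit 5, enqueue []

BFS order: [0, 1, 7, 8, 4, 2, 6, 3, 5]


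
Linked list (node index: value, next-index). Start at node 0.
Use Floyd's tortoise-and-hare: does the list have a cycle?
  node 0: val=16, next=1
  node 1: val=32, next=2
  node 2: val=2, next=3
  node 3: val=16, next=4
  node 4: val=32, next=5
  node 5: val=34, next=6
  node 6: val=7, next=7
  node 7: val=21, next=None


Floyd's tortoise (slow, +1) and hare (fast, +2):
  init: slow=0, fast=0
  step 1: slow=1, fast=2
  step 2: slow=2, fast=4
  step 3: slow=3, fast=6
  step 4: fast 6->7->None, no cycle

Cycle: no


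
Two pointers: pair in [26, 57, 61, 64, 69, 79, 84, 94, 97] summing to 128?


lo=0(26)+hi=8(97)=123
lo=1(57)+hi=8(97)=154
lo=1(57)+hi=7(94)=151
lo=1(57)+hi=6(84)=141
lo=1(57)+hi=5(79)=136
lo=1(57)+hi=4(69)=126
lo=2(61)+hi=4(69)=130
lo=2(61)+hi=3(64)=125

No pair found


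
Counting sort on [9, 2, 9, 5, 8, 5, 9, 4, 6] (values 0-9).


Input: [9, 2, 9, 5, 8, 5, 9, 4, 6]
Counts: [0, 0, 1, 0, 1, 2, 1, 0, 1, 3]

Sorted: [2, 4, 5, 5, 6, 8, 9, 9, 9]


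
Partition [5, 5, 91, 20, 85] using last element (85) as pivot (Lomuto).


Pivot: 85
  5 <= 85: advance i (no swap)
  5 <= 85: advance i (no swap)
  20 <= 85: swap -> [5, 5, 20, 91, 85]
Place pivot at 3: [5, 5, 20, 85, 91]

Partitioned: [5, 5, 20, 85, 91]


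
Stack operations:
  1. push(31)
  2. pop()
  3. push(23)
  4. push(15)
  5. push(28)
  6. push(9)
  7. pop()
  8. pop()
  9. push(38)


push(31) -> [31]
pop()->31, []
push(23) -> [23]
push(15) -> [23, 15]
push(28) -> [23, 15, 28]
push(9) -> [23, 15, 28, 9]
pop()->9, [23, 15, 28]
pop()->28, [23, 15]
push(38) -> [23, 15, 38]

Final stack: [23, 15, 38]


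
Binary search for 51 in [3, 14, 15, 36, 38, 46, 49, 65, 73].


Step 1: lo=0, hi=8, mid=4, val=38
Step 2: lo=5, hi=8, mid=6, val=49
Step 3: lo=7, hi=8, mid=7, val=65

Not found


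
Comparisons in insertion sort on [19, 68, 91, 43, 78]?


Algorithm: insertion sort
Input: [19, 68, 91, 43, 78]
Sorted: [19, 43, 68, 78, 91]

7


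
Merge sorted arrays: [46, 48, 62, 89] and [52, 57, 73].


Take 46 from A
Take 48 from A
Take 52 from B
Take 57 from B
Take 62 from A
Take 73 from B

Merged: [46, 48, 52, 57, 62, 73, 89]


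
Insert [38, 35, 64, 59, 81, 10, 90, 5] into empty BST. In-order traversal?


Insert 38: root
Insert 35: L from 38
Insert 64: R from 38
Insert 59: R from 38 -> L from 64
Insert 81: R from 38 -> R from 64
Insert 10: L from 38 -> L from 35
Insert 90: R from 38 -> R from 64 -> R from 81
Insert 5: L from 38 -> L from 35 -> L from 10

In-order: [5, 10, 35, 38, 59, 64, 81, 90]


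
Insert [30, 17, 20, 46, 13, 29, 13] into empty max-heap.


Insert 30: [30]
Insert 17: [30, 17]
Insert 20: [30, 17, 20]
Insert 46: [46, 30, 20, 17]
Insert 13: [46, 30, 20, 17, 13]
Insert 29: [46, 30, 29, 17, 13, 20]
Insert 13: [46, 30, 29, 17, 13, 20, 13]

Final heap: [46, 30, 29, 17, 13, 20, 13]


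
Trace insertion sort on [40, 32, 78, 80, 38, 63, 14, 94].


Initial: [40, 32, 78, 80, 38, 63, 14, 94]
Insert 32: [32, 40, 78, 80, 38, 63, 14, 94]
Insert 78: [32, 40, 78, 80, 38, 63, 14, 94]
Insert 80: [32, 40, 78, 80, 38, 63, 14, 94]
Insert 38: [32, 38, 40, 78, 80, 63, 14, 94]
Insert 63: [32, 38, 40, 63, 78, 80, 14, 94]
Insert 14: [14, 32, 38, 40, 63, 78, 80, 94]
Insert 94: [14, 32, 38, 40, 63, 78, 80, 94]

Sorted: [14, 32, 38, 40, 63, 78, 80, 94]


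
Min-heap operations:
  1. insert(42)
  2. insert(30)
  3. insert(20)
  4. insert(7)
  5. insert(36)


insert(42) -> [42]
insert(30) -> [30, 42]
insert(20) -> [20, 42, 30]
insert(7) -> [7, 20, 30, 42]
insert(36) -> [7, 20, 30, 42, 36]

Final heap: [7, 20, 30, 42, 36]


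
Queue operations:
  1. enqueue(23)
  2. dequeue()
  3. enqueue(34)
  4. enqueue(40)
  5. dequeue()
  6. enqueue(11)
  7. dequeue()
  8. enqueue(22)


enqueue(23) -> [23]
dequeue()->23, []
enqueue(34) -> [34]
enqueue(40) -> [34, 40]
dequeue()->34, [40]
enqueue(11) -> [40, 11]
dequeue()->40, [11]
enqueue(22) -> [11, 22]

Final queue: [11, 22]


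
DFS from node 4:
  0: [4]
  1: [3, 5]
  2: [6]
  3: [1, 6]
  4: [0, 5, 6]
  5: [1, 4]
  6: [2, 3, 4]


Visit 4, push [6, 5, 0]
Visit 0, push []
Visit 5, push [1]
Visit 1, push [3]
Visit 3, push [6]
Visit 6, push [2]
Visit 2, push []

DFS order: [4, 0, 5, 1, 3, 6, 2]


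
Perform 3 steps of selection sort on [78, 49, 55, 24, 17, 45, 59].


Initial: [78, 49, 55, 24, 17, 45, 59]
Step 1: min=17 at 4
  Swap: [17, 49, 55, 24, 78, 45, 59]
Step 2: min=24 at 3
  Swap: [17, 24, 55, 49, 78, 45, 59]
Step 3: min=45 at 5
  Swap: [17, 24, 45, 49, 78, 55, 59]

After 3 steps: [17, 24, 45, 49, 78, 55, 59]


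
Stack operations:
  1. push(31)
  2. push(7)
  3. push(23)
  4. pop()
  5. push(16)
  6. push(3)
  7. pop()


push(31) -> [31]
push(7) -> [31, 7]
push(23) -> [31, 7, 23]
pop()->23, [31, 7]
push(16) -> [31, 7, 16]
push(3) -> [31, 7, 16, 3]
pop()->3, [31, 7, 16]

Final stack: [31, 7, 16]


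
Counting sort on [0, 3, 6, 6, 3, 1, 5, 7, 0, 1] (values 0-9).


Input: [0, 3, 6, 6, 3, 1, 5, 7, 0, 1]
Counts: [2, 2, 0, 2, 0, 1, 2, 1, 0, 0]

Sorted: [0, 0, 1, 1, 3, 3, 5, 6, 6, 7]


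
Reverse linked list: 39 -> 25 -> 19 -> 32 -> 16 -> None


Step 1: curr=39, set curr.next=prev(None) | reversed so far: 39
Step 2: curr=25, set curr.next=prev(39) | reversed so far: 25 -> 39
Step 3: curr=19, set curr.next=prev(25) | reversed so far: 19 -> 25 -> 39
Step 4: curr=32, set curr.next=prev(19) | reversed so far: 32 -> 19 -> 25 -> 39
Step 5: curr=16, set curr.next=prev(32) | reversed so far: 16 -> 32 -> 19 -> 25 -> 39

16 -> 32 -> 19 -> 25 -> 39 -> None


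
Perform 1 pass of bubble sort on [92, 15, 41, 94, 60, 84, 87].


Initial: [92, 15, 41, 94, 60, 84, 87]
Pass 1: [15, 41, 92, 60, 84, 87, 94] (5 swaps)

After 1 pass: [15, 41, 92, 60, 84, 87, 94]


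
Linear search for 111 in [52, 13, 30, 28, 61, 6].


i=0: 52!=111
i=1: 13!=111
i=2: 30!=111
i=3: 28!=111
i=4: 61!=111
i=5: 6!=111

Not found, 6 comps


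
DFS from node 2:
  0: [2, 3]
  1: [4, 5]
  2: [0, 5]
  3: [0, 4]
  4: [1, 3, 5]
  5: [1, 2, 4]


Visit 2, push [5, 0]
Visit 0, push [3]
Visit 3, push [4]
Visit 4, push [5, 1]
Visit 1, push [5]
Visit 5, push []

DFS order: [2, 0, 3, 4, 1, 5]


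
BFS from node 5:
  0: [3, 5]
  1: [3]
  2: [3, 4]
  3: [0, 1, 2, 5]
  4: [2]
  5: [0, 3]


Visit 5, enqueue [0, 3]
Visit 0, enqueue []
Visit 3, enqueue [1, 2]
Visit 1, enqueue []
Visit 2, enqueue [4]
Visit 4, enqueue []

BFS order: [5, 0, 3, 1, 2, 4]


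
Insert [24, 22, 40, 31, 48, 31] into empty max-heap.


Insert 24: [24]
Insert 22: [24, 22]
Insert 40: [40, 22, 24]
Insert 31: [40, 31, 24, 22]
Insert 48: [48, 40, 24, 22, 31]
Insert 31: [48, 40, 31, 22, 31, 24]

Final heap: [48, 40, 31, 22, 31, 24]


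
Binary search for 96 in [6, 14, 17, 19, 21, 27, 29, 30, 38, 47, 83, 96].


Step 1: lo=0, hi=11, mid=5, val=27
Step 2: lo=6, hi=11, mid=8, val=38
Step 3: lo=9, hi=11, mid=10, val=83
Step 4: lo=11, hi=11, mid=11, val=96

Found at index 11


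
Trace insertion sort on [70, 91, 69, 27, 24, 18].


Initial: [70, 91, 69, 27, 24, 18]
Insert 91: [70, 91, 69, 27, 24, 18]
Insert 69: [69, 70, 91, 27, 24, 18]
Insert 27: [27, 69, 70, 91, 24, 18]
Insert 24: [24, 27, 69, 70, 91, 18]
Insert 18: [18, 24, 27, 69, 70, 91]

Sorted: [18, 24, 27, 69, 70, 91]


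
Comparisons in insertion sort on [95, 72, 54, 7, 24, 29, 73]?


Algorithm: insertion sort
Input: [95, 72, 54, 7, 24, 29, 73]
Sorted: [7, 24, 29, 54, 72, 73, 95]

16


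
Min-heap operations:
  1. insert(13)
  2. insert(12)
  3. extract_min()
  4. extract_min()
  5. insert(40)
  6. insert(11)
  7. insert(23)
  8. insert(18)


insert(13) -> [13]
insert(12) -> [12, 13]
extract_min()->12, [13]
extract_min()->13, []
insert(40) -> [40]
insert(11) -> [11, 40]
insert(23) -> [11, 40, 23]
insert(18) -> [11, 18, 23, 40]

Final heap: [11, 18, 23, 40]


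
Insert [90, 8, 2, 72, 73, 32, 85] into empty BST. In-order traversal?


Insert 90: root
Insert 8: L from 90
Insert 2: L from 90 -> L from 8
Insert 72: L from 90 -> R from 8
Insert 73: L from 90 -> R from 8 -> R from 72
Insert 32: L from 90 -> R from 8 -> L from 72
Insert 85: L from 90 -> R from 8 -> R from 72 -> R from 73

In-order: [2, 8, 32, 72, 73, 85, 90]


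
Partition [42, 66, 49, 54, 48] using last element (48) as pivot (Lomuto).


Pivot: 48
  42 <= 48: advance i (no swap)
Place pivot at 1: [42, 48, 49, 54, 66]

Partitioned: [42, 48, 49, 54, 66]


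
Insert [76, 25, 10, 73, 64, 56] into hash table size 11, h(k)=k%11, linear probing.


Insert 76: h=10 -> slot 10
Insert 25: h=3 -> slot 3
Insert 10: h=10, 1 probes -> slot 0
Insert 73: h=7 -> slot 7
Insert 64: h=9 -> slot 9
Insert 56: h=1 -> slot 1

Table: [10, 56, None, 25, None, None, None, 73, None, 64, 76]


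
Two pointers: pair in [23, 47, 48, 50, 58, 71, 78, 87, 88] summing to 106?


lo=0(23)+hi=8(88)=111
lo=0(23)+hi=7(87)=110
lo=0(23)+hi=6(78)=101
lo=1(47)+hi=6(78)=125
lo=1(47)+hi=5(71)=118
lo=1(47)+hi=4(58)=105
lo=2(48)+hi=4(58)=106

Yes: 48+58=106


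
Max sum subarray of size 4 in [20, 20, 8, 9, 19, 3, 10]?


[0:4]: 57
[1:5]: 56
[2:6]: 39
[3:7]: 41

Max: 57 at [0:4]


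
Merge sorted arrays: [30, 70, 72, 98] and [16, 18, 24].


Take 16 from B
Take 18 from B
Take 24 from B

Merged: [16, 18, 24, 30, 70, 72, 98]


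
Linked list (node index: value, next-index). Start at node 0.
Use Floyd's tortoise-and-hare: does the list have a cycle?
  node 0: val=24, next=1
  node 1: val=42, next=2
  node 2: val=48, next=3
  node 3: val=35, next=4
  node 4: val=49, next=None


Floyd's tortoise (slow, +1) and hare (fast, +2):
  init: slow=0, fast=0
  step 1: slow=1, fast=2
  step 2: slow=2, fast=4
  step 3: fast -> None, no cycle

Cycle: no


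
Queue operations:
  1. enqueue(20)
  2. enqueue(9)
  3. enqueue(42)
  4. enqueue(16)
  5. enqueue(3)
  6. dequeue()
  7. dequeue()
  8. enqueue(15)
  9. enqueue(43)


enqueue(20) -> [20]
enqueue(9) -> [20, 9]
enqueue(42) -> [20, 9, 42]
enqueue(16) -> [20, 9, 42, 16]
enqueue(3) -> [20, 9, 42, 16, 3]
dequeue()->20, [9, 42, 16, 3]
dequeue()->9, [42, 16, 3]
enqueue(15) -> [42, 16, 3, 15]
enqueue(43) -> [42, 16, 3, 15, 43]

Final queue: [42, 16, 3, 15, 43]


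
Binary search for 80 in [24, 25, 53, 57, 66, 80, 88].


Step 1: lo=0, hi=6, mid=3, val=57
Step 2: lo=4, hi=6, mid=5, val=80

Found at index 5


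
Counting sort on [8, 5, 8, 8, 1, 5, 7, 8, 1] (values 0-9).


Input: [8, 5, 8, 8, 1, 5, 7, 8, 1]
Counts: [0, 2, 0, 0, 0, 2, 0, 1, 4, 0]

Sorted: [1, 1, 5, 5, 7, 8, 8, 8, 8]


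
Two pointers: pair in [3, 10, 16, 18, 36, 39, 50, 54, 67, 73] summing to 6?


lo=0(3)+hi=9(73)=76
lo=0(3)+hi=8(67)=70
lo=0(3)+hi=7(54)=57
lo=0(3)+hi=6(50)=53
lo=0(3)+hi=5(39)=42
lo=0(3)+hi=4(36)=39
lo=0(3)+hi=3(18)=21
lo=0(3)+hi=2(16)=19
lo=0(3)+hi=1(10)=13

No pair found


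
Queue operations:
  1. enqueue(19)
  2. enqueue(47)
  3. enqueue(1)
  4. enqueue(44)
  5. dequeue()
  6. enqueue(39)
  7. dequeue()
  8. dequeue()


enqueue(19) -> [19]
enqueue(47) -> [19, 47]
enqueue(1) -> [19, 47, 1]
enqueue(44) -> [19, 47, 1, 44]
dequeue()->19, [47, 1, 44]
enqueue(39) -> [47, 1, 44, 39]
dequeue()->47, [1, 44, 39]
dequeue()->1, [44, 39]

Final queue: [44, 39]


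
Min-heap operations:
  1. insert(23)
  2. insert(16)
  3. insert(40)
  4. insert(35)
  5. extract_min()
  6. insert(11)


insert(23) -> [23]
insert(16) -> [16, 23]
insert(40) -> [16, 23, 40]
insert(35) -> [16, 23, 40, 35]
extract_min()->16, [23, 35, 40]
insert(11) -> [11, 23, 40, 35]

Final heap: [11, 23, 40, 35]


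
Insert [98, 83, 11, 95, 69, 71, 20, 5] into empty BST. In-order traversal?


Insert 98: root
Insert 83: L from 98
Insert 11: L from 98 -> L from 83
Insert 95: L from 98 -> R from 83
Insert 69: L from 98 -> L from 83 -> R from 11
Insert 71: L from 98 -> L from 83 -> R from 11 -> R from 69
Insert 20: L from 98 -> L from 83 -> R from 11 -> L from 69
Insert 5: L from 98 -> L from 83 -> L from 11

In-order: [5, 11, 20, 69, 71, 83, 95, 98]


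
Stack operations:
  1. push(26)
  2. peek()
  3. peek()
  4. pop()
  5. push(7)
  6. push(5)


push(26) -> [26]
peek()->26
peek()->26
pop()->26, []
push(7) -> [7]
push(5) -> [7, 5]

Final stack: [7, 5]


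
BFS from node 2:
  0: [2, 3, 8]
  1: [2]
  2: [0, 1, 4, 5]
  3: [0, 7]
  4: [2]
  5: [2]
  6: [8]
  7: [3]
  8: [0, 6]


Visit 2, enqueue [0, 1, 4, 5]
Visit 0, enqueue [3, 8]
Visit 1, enqueue []
Visit 4, enqueue []
Visit 5, enqueue []
Visit 3, enqueue [7]
Visit 8, enqueue [6]
Visit 7, enqueue []
Visit 6, enqueue []

BFS order: [2, 0, 1, 4, 5, 3, 8, 7, 6]


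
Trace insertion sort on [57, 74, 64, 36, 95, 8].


Initial: [57, 74, 64, 36, 95, 8]
Insert 74: [57, 74, 64, 36, 95, 8]
Insert 64: [57, 64, 74, 36, 95, 8]
Insert 36: [36, 57, 64, 74, 95, 8]
Insert 95: [36, 57, 64, 74, 95, 8]
Insert 8: [8, 36, 57, 64, 74, 95]

Sorted: [8, 36, 57, 64, 74, 95]


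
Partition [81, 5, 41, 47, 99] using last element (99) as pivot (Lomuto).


Pivot: 99
  81 <= 99: advance i (no swap)
  5 <= 99: advance i (no swap)
  41 <= 99: advance i (no swap)
  47 <= 99: advance i (no swap)
Place pivot at 4: [81, 5, 41, 47, 99]

Partitioned: [81, 5, 41, 47, 99]


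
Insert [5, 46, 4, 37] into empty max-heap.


Insert 5: [5]
Insert 46: [46, 5]
Insert 4: [46, 5, 4]
Insert 37: [46, 37, 4, 5]

Final heap: [46, 37, 4, 5]


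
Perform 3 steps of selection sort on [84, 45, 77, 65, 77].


Initial: [84, 45, 77, 65, 77]
Step 1: min=45 at 1
  Swap: [45, 84, 77, 65, 77]
Step 2: min=65 at 3
  Swap: [45, 65, 77, 84, 77]
Step 3: min=77 at 2
  Swap: [45, 65, 77, 84, 77]

After 3 steps: [45, 65, 77, 84, 77]


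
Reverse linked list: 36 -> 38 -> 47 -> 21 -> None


Step 1: curr=36, set curr.next=prev(None) | reversed so far: 36
Step 2: curr=38, set curr.next=prev(36) | reversed so far: 38 -> 36
Step 3: curr=47, set curr.next=prev(38) | reversed so far: 47 -> 38 -> 36
Step 4: curr=21, set curr.next=prev(47) | reversed so far: 21 -> 47 -> 38 -> 36

21 -> 47 -> 38 -> 36 -> None


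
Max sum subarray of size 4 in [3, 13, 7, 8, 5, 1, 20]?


[0:4]: 31
[1:5]: 33
[2:6]: 21
[3:7]: 34

Max: 34 at [3:7]


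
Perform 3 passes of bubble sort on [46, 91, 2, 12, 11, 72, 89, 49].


Initial: [46, 91, 2, 12, 11, 72, 89, 49]
Pass 1: [46, 2, 12, 11, 72, 89, 49, 91] (6 swaps)
Pass 2: [2, 12, 11, 46, 72, 49, 89, 91] (4 swaps)
Pass 3: [2, 11, 12, 46, 49, 72, 89, 91] (2 swaps)

After 3 passes: [2, 11, 12, 46, 49, 72, 89, 91]


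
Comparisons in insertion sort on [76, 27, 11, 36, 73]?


Algorithm: insertion sort
Input: [76, 27, 11, 36, 73]
Sorted: [11, 27, 36, 73, 76]

7


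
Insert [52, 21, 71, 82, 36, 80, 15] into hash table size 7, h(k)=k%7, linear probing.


Insert 52: h=3 -> slot 3
Insert 21: h=0 -> slot 0
Insert 71: h=1 -> slot 1
Insert 82: h=5 -> slot 5
Insert 36: h=1, 1 probes -> slot 2
Insert 80: h=3, 1 probes -> slot 4
Insert 15: h=1, 5 probes -> slot 6

Table: [21, 71, 36, 52, 80, 82, 15]


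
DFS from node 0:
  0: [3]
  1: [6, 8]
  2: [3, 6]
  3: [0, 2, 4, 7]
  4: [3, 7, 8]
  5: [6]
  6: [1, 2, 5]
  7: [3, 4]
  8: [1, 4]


Visit 0, push [3]
Visit 3, push [7, 4, 2]
Visit 2, push [6]
Visit 6, push [5, 1]
Visit 1, push [8]
Visit 8, push [4]
Visit 4, push [7]
Visit 7, push []
Visit 5, push []

DFS order: [0, 3, 2, 6, 1, 8, 4, 7, 5]


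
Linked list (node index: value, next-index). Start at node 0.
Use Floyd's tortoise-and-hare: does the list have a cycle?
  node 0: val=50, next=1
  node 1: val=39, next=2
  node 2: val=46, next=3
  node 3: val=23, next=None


Floyd's tortoise (slow, +1) and hare (fast, +2):
  init: slow=0, fast=0
  step 1: slow=1, fast=2
  step 2: fast 2->3->None, no cycle

Cycle: no


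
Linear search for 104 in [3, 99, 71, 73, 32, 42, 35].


i=0: 3!=104
i=1: 99!=104
i=2: 71!=104
i=3: 73!=104
i=4: 32!=104
i=5: 42!=104
i=6: 35!=104

Not found, 7 comps


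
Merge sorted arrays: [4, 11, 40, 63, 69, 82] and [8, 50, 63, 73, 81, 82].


Take 4 from A
Take 8 from B
Take 11 from A
Take 40 from A
Take 50 from B
Take 63 from A
Take 63 from B
Take 69 from A
Take 73 from B
Take 81 from B
Take 82 from A

Merged: [4, 8, 11, 40, 50, 63, 63, 69, 73, 81, 82, 82]


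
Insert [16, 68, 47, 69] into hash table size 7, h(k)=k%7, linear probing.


Insert 16: h=2 -> slot 2
Insert 68: h=5 -> slot 5
Insert 47: h=5, 1 probes -> slot 6
Insert 69: h=6, 1 probes -> slot 0

Table: [69, None, 16, None, None, 68, 47]


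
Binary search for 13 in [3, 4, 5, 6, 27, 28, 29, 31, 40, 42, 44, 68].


Step 1: lo=0, hi=11, mid=5, val=28
Step 2: lo=0, hi=4, mid=2, val=5
Step 3: lo=3, hi=4, mid=3, val=6
Step 4: lo=4, hi=4, mid=4, val=27

Not found


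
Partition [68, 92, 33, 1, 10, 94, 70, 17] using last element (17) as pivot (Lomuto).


Pivot: 17
  1 <= 17: swap -> [1, 92, 33, 68, 10, 94, 70, 17]
  10 <= 17: swap -> [1, 10, 33, 68, 92, 94, 70, 17]
Place pivot at 2: [1, 10, 17, 68, 92, 94, 70, 33]

Partitioned: [1, 10, 17, 68, 92, 94, 70, 33]


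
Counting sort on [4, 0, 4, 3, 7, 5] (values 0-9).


Input: [4, 0, 4, 3, 7, 5]
Counts: [1, 0, 0, 1, 2, 1, 0, 1, 0, 0]

Sorted: [0, 3, 4, 4, 5, 7]


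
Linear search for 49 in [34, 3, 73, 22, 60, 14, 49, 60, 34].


i=0: 34!=49
i=1: 3!=49
i=2: 73!=49
i=3: 22!=49
i=4: 60!=49
i=5: 14!=49
i=6: 49==49 found!

Found at 6, 7 comps


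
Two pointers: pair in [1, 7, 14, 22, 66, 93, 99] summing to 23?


lo=0(1)+hi=6(99)=100
lo=0(1)+hi=5(93)=94
lo=0(1)+hi=4(66)=67
lo=0(1)+hi=3(22)=23

Yes: 1+22=23


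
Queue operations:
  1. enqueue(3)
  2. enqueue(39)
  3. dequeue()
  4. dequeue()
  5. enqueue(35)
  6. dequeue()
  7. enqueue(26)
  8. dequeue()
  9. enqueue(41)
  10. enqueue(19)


enqueue(3) -> [3]
enqueue(39) -> [3, 39]
dequeue()->3, [39]
dequeue()->39, []
enqueue(35) -> [35]
dequeue()->35, []
enqueue(26) -> [26]
dequeue()->26, []
enqueue(41) -> [41]
enqueue(19) -> [41, 19]

Final queue: [41, 19]


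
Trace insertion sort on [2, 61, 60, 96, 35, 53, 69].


Initial: [2, 61, 60, 96, 35, 53, 69]
Insert 61: [2, 61, 60, 96, 35, 53, 69]
Insert 60: [2, 60, 61, 96, 35, 53, 69]
Insert 96: [2, 60, 61, 96, 35, 53, 69]
Insert 35: [2, 35, 60, 61, 96, 53, 69]
Insert 53: [2, 35, 53, 60, 61, 96, 69]
Insert 69: [2, 35, 53, 60, 61, 69, 96]

Sorted: [2, 35, 53, 60, 61, 69, 96]


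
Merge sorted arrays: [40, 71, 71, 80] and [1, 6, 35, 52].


Take 1 from B
Take 6 from B
Take 35 from B
Take 40 from A
Take 52 from B

Merged: [1, 6, 35, 40, 52, 71, 71, 80]


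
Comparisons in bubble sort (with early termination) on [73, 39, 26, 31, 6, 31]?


Algorithm: bubble sort (with early termination)
Input: [73, 39, 26, 31, 6, 31]
Sorted: [6, 26, 31, 31, 39, 73]

15


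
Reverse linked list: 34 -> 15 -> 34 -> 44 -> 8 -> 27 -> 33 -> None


Step 1: curr=34, set curr.next=prev(None) | reversed so far: 34
Step 2: curr=15, set curr.next=prev(34) | reversed so far: 15 -> 34
Step 3: curr=34, set curr.next=prev(15) | reversed so far: 34 -> 15 -> 34
Step 4: curr=44, set curr.next=prev(34) | reversed so far: 44 -> 34 -> 15 -> 34
Step 5: curr=8, set curr.next=prev(44) | reversed so far: 8 -> 44 -> 34 -> 15 -> 34
Step 6: curr=27, set curr.next=prev(8) | reversed so far: 27 -> 8 -> 44 -> 34 -> 15 -> 34
Step 7: curr=33, set curr.next=prev(27) | reversed so far: 33 -> 27 -> 8 -> 44 -> 34 -> 15 -> 34

33 -> 27 -> 8 -> 44 -> 34 -> 15 -> 34 -> None


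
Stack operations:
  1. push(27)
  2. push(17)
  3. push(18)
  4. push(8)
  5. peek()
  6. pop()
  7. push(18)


push(27) -> [27]
push(17) -> [27, 17]
push(18) -> [27, 17, 18]
push(8) -> [27, 17, 18, 8]
peek()->8
pop()->8, [27, 17, 18]
push(18) -> [27, 17, 18, 18]

Final stack: [27, 17, 18, 18]


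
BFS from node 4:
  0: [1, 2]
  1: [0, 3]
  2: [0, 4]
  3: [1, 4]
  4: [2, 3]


Visit 4, enqueue [2, 3]
Visit 2, enqueue [0]
Visit 3, enqueue [1]
Visit 0, enqueue []
Visit 1, enqueue []

BFS order: [4, 2, 3, 0, 1]


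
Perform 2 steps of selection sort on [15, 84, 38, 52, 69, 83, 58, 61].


Initial: [15, 84, 38, 52, 69, 83, 58, 61]
Step 1: min=15 at 0
  Swap: [15, 84, 38, 52, 69, 83, 58, 61]
Step 2: min=38 at 2
  Swap: [15, 38, 84, 52, 69, 83, 58, 61]

After 2 steps: [15, 38, 84, 52, 69, 83, 58, 61]


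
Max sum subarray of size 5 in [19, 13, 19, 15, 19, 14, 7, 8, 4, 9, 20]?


[0:5]: 85
[1:6]: 80
[2:7]: 74
[3:8]: 63
[4:9]: 52
[5:10]: 42
[6:11]: 48

Max: 85 at [0:5]


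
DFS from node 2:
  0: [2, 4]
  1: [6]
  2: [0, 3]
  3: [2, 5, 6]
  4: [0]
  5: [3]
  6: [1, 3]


Visit 2, push [3, 0]
Visit 0, push [4]
Visit 4, push []
Visit 3, push [6, 5]
Visit 5, push []
Visit 6, push [1]
Visit 1, push []

DFS order: [2, 0, 4, 3, 5, 6, 1]


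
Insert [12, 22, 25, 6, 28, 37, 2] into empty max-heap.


Insert 12: [12]
Insert 22: [22, 12]
Insert 25: [25, 12, 22]
Insert 6: [25, 12, 22, 6]
Insert 28: [28, 25, 22, 6, 12]
Insert 37: [37, 25, 28, 6, 12, 22]
Insert 2: [37, 25, 28, 6, 12, 22, 2]

Final heap: [37, 25, 28, 6, 12, 22, 2]


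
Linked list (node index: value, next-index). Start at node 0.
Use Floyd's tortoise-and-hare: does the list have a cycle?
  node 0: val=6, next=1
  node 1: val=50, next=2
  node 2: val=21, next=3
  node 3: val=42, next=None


Floyd's tortoise (slow, +1) and hare (fast, +2):
  init: slow=0, fast=0
  step 1: slow=1, fast=2
  step 2: fast 2->3->None, no cycle

Cycle: no


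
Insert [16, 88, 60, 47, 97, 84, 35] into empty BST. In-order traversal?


Insert 16: root
Insert 88: R from 16
Insert 60: R from 16 -> L from 88
Insert 47: R from 16 -> L from 88 -> L from 60
Insert 97: R from 16 -> R from 88
Insert 84: R from 16 -> L from 88 -> R from 60
Insert 35: R from 16 -> L from 88 -> L from 60 -> L from 47

In-order: [16, 35, 47, 60, 84, 88, 97]


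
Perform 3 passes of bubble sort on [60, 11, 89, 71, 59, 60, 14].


Initial: [60, 11, 89, 71, 59, 60, 14]
Pass 1: [11, 60, 71, 59, 60, 14, 89] (5 swaps)
Pass 2: [11, 60, 59, 60, 14, 71, 89] (3 swaps)
Pass 3: [11, 59, 60, 14, 60, 71, 89] (2 swaps)

After 3 passes: [11, 59, 60, 14, 60, 71, 89]


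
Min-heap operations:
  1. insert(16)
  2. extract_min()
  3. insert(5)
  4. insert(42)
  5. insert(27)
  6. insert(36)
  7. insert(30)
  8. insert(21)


insert(16) -> [16]
extract_min()->16, []
insert(5) -> [5]
insert(42) -> [5, 42]
insert(27) -> [5, 42, 27]
insert(36) -> [5, 36, 27, 42]
insert(30) -> [5, 30, 27, 42, 36]
insert(21) -> [5, 30, 21, 42, 36, 27]

Final heap: [5, 30, 21, 42, 36, 27]


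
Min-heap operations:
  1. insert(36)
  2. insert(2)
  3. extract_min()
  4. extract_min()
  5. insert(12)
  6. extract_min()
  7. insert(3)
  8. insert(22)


insert(36) -> [36]
insert(2) -> [2, 36]
extract_min()->2, [36]
extract_min()->36, []
insert(12) -> [12]
extract_min()->12, []
insert(3) -> [3]
insert(22) -> [3, 22]

Final heap: [3, 22]


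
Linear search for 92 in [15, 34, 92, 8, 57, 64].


i=0: 15!=92
i=1: 34!=92
i=2: 92==92 found!

Found at 2, 3 comps


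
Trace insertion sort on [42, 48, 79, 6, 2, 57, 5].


Initial: [42, 48, 79, 6, 2, 57, 5]
Insert 48: [42, 48, 79, 6, 2, 57, 5]
Insert 79: [42, 48, 79, 6, 2, 57, 5]
Insert 6: [6, 42, 48, 79, 2, 57, 5]
Insert 2: [2, 6, 42, 48, 79, 57, 5]
Insert 57: [2, 6, 42, 48, 57, 79, 5]
Insert 5: [2, 5, 6, 42, 48, 57, 79]

Sorted: [2, 5, 6, 42, 48, 57, 79]


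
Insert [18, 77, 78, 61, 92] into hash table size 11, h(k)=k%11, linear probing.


Insert 18: h=7 -> slot 7
Insert 77: h=0 -> slot 0
Insert 78: h=1 -> slot 1
Insert 61: h=6 -> slot 6
Insert 92: h=4 -> slot 4

Table: [77, 78, None, None, 92, None, 61, 18, None, None, None]


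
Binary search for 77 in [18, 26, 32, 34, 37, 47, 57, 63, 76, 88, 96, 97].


Step 1: lo=0, hi=11, mid=5, val=47
Step 2: lo=6, hi=11, mid=8, val=76
Step 3: lo=9, hi=11, mid=10, val=96
Step 4: lo=9, hi=9, mid=9, val=88

Not found


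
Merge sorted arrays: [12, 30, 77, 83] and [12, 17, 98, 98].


Take 12 from A
Take 12 from B
Take 17 from B
Take 30 from A
Take 77 from A
Take 83 from A

Merged: [12, 12, 17, 30, 77, 83, 98, 98]


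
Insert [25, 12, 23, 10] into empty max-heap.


Insert 25: [25]
Insert 12: [25, 12]
Insert 23: [25, 12, 23]
Insert 10: [25, 12, 23, 10]

Final heap: [25, 12, 23, 10]


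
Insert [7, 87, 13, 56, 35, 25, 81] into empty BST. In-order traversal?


Insert 7: root
Insert 87: R from 7
Insert 13: R from 7 -> L from 87
Insert 56: R from 7 -> L from 87 -> R from 13
Insert 35: R from 7 -> L from 87 -> R from 13 -> L from 56
Insert 25: R from 7 -> L from 87 -> R from 13 -> L from 56 -> L from 35
Insert 81: R from 7 -> L from 87 -> R from 13 -> R from 56

In-order: [7, 13, 25, 35, 56, 81, 87]


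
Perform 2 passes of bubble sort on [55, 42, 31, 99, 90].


Initial: [55, 42, 31, 99, 90]
Pass 1: [42, 31, 55, 90, 99] (3 swaps)
Pass 2: [31, 42, 55, 90, 99] (1 swaps)

After 2 passes: [31, 42, 55, 90, 99]


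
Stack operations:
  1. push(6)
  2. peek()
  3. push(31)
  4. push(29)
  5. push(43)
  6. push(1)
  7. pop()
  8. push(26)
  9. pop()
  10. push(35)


push(6) -> [6]
peek()->6
push(31) -> [6, 31]
push(29) -> [6, 31, 29]
push(43) -> [6, 31, 29, 43]
push(1) -> [6, 31, 29, 43, 1]
pop()->1, [6, 31, 29, 43]
push(26) -> [6, 31, 29, 43, 26]
pop()->26, [6, 31, 29, 43]
push(35) -> [6, 31, 29, 43, 35]

Final stack: [6, 31, 29, 43, 35]


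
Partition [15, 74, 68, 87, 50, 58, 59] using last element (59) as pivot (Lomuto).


Pivot: 59
  15 <= 59: advance i (no swap)
  50 <= 59: swap -> [15, 50, 68, 87, 74, 58, 59]
  58 <= 59: swap -> [15, 50, 58, 87, 74, 68, 59]
Place pivot at 3: [15, 50, 58, 59, 74, 68, 87]

Partitioned: [15, 50, 58, 59, 74, 68, 87]


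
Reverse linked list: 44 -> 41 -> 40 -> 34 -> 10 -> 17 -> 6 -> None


Step 1: curr=44, set curr.next=prev(None) | reversed so far: 44
Step 2: curr=41, set curr.next=prev(44) | reversed so far: 41 -> 44
Step 3: curr=40, set curr.next=prev(41) | reversed so far: 40 -> 41 -> 44
Step 4: curr=34, set curr.next=prev(40) | reversed so far: 34 -> 40 -> 41 -> 44
Step 5: curr=10, set curr.next=prev(34) | reversed so far: 10 -> 34 -> 40 -> 41 -> 44
Step 6: curr=17, set curr.next=prev(10) | reversed so far: 17 -> 10 -> 34 -> 40 -> 41 -> 44
Step 7: curr=6, set curr.next=prev(17) | reversed so far: 6 -> 17 -> 10 -> 34 -> 40 -> 41 -> 44

6 -> 17 -> 10 -> 34 -> 40 -> 41 -> 44 -> None
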